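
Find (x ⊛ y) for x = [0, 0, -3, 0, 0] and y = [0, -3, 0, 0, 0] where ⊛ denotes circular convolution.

(x ⊛ y)[n] = Σ(m=0 to 4) x[m] · y[(n-m) mod 5]

Computing each output sample:
(x ⊛ y)[0] = 0
(x ⊛ y)[1] = 0
(x ⊛ y)[2] = 0
(x ⊛ y)[3] = 9
(x ⊛ y)[4] = 0

x ⊛ y = [0, 0, 0, 9, 0]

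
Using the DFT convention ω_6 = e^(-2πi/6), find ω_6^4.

ω_6^4 = e^(-2πi·4/6)
= cos(-2π·4/6) + i·sin(-2π·4/6)
= cos(-8π/6) + i·sin(-8π/6)

ω_6^4 = cos(-8π/6) + i·sin(-8π/6) = -0.5000+0.8660i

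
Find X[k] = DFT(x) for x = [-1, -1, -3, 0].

X[k] = Σ(n=0 to 3) x[n] · ω_4^(nk)
where ω_4 = e^(-2πi/4)

Computing each X[k]:
X[0] = -5
X[1] = 2+1i
X[2] = -3
X[3] = 2-1i

X = [-5, 2+1i, -3, 2-1i]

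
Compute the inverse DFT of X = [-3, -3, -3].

x[n] = (1/3) Σ(k=0 to 2) X[k] · e^(2πikn/3)

Computing each x[n]:
x[0] = -3
x[1] = 0
x[2] = 0

x = [-3, 0, 0]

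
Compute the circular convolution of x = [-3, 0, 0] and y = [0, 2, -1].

(x ⊛ y)[n] = Σ(m=0 to 2) x[m] · y[(n-m) mod 3]

Computing each output sample:
(x ⊛ y)[0] = 0
(x ⊛ y)[1] = -6
(x ⊛ y)[2] = 3

x ⊛ y = [0, -6, 3]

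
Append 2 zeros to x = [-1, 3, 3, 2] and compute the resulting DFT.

Original 4-point DFT: [7, -4-1i, -3, -4+1i]
Zero-padded 6-point DFT provides frequency interpolation.

DFT_6([x, 0, ...]) = [7, -3.0000-5.1962i, -2, -3, -2, -3.0000+5.1962i]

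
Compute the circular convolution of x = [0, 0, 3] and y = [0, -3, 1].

(x ⊛ y)[n] = Σ(m=0 to 2) x[m] · y[(n-m) mod 3]

Computing each output sample:
(x ⊛ y)[0] = -9
(x ⊛ y)[1] = 3
(x ⊛ y)[2] = 0

x ⊛ y = [-9, 3, 0]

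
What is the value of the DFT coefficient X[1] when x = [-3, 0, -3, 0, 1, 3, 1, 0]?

X[1] = Σ(n=0 to 7) x[n] · ω_8^(1n) where ω_8 = e^(-2πi/8)
= (-3)·ω_8^0 + (0)·ω_8^1 + (-3)·ω_8^2 + (0)·ω_8^3 + (1)·ω_8^4 + (3)·ω_8^5 + (1)·ω_8^6 + (0)·ω_8^7

X[1] = -6.1213+6.1213i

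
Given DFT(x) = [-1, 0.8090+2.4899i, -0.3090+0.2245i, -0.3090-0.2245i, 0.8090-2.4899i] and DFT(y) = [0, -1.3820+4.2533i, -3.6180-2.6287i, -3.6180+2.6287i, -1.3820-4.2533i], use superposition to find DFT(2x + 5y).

By linearity: DFT(2x + 5y) = 2·DFT(x) + 5·DFT(y)
= 2·[-1, 0.8090+2.4899i, -0.3090+0.2245i, -0.3090-0.2245i, 0.8090-2.4899i] + 5·[0, -1.3820+4.2533i, -3.6180-2.6287i, -3.6180+2.6287i, -1.3820-4.2533i]

Computing element-wise:
Z[0] = 2·(-1) + 5·(0) = -2
Z[1] = 2·(0.8090+2.4899i) + 5·(-1.3820+4.2533i) = -5.2920+26.2463i
Z[2] = 2·(-0.3090+0.2245i) + 5·(-3.6180-2.6287i) = -18.7080-12.6945i
Z[3] = 2·(-0.3090-0.2245i) + 5·(-3.6180+2.6287i) = -18.7080+12.6945i
Z[4] = 2·(0.8090-2.4899i) + 5·(-1.3820-4.2533i) = -5.2920-26.2463i

DFT(2x + 5y) = 2·X + 5·Y = [-2, -5.2920+26.2463i, -18.7080-12.6945i, -18.7080+12.6945i, -5.2920-26.2463i]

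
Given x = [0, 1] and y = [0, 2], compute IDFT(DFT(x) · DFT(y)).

(x ⊛ y)[n] = Σ(m=0 to 1) x[m] · y[(n-m) mod 2]

Computing each output sample:
(x ⊛ y)[0] = 2
(x ⊛ y)[1] = 0

x ⊛ y = [2, 0]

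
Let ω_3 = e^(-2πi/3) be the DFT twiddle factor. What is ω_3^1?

ω_3^1 = e^(-2πi·1/3)
= cos(-2π·1/3) + i·sin(-2π·1/3)
= cos(-2π/3) + i·sin(-2π/3)

ω_3^1 = cos(-2π/3) + i·sin(-2π/3) = -0.5000-0.8660i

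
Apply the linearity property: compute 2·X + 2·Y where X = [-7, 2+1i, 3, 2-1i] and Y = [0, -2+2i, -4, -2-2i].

By linearity: DFT(2x + 2y) = 2·DFT(x) + 2·DFT(y)
= 2·[-7, 2+1i, 3, 2-1i] + 2·[0, -2+2i, -4, -2-2i]

Computing element-wise:
Z[0] = 2·(-7) + 2·(0) = -14
Z[1] = 2·(2+1i) + 2·(-2+2i) = 6i
Z[2] = 2·(3) + 2·(-4) = -2
Z[3] = 2·(2-1i) + 2·(-2-2i) = -6i

DFT(2x + 2y) = 2·X + 2·Y = [-14, 6i, -2, -6i]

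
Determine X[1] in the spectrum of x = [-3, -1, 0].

X[1] = Σ(n=0 to 2) x[n] · ω_3^(1n) where ω_3 = e^(-2πi/3)
= (-3)·ω_3^0 + (-1)·ω_3^1 + (0)·ω_3^2

X[1] = -2.5000+0.8660i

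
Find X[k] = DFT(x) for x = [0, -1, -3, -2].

X[k] = Σ(n=0 to 3) x[n] · ω_4^(nk)
where ω_4 = e^(-2πi/4)

Computing each X[k]:
X[0] = -6
X[1] = 3-1i
X[2] = 0
X[3] = 3+1i

X = [-6, 3-1i, 0, 3+1i]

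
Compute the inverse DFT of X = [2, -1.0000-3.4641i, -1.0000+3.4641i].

x[n] = (1/3) Σ(k=0 to 2) X[k] · e^(2πikn/3)

Computing each x[n]:
x[0] = 0
x[1] = 3
x[2] = -1

x = [0, 3, -1]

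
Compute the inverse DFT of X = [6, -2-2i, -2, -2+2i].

x[n] = (1/4) Σ(k=0 to 3) X[k] · e^(2πikn/4)

Computing each x[n]:
x[0] = 0
x[1] = 3
x[2] = 2
x[3] = 1

x = [0, 3, 2, 1]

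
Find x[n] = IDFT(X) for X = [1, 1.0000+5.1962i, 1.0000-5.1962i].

x[n] = (1/3) Σ(k=0 to 2) X[k] · e^(2πikn/3)

Computing each x[n]:
x[0] = 1
x[1] = -3
x[2] = 3

x = [1, -3, 3]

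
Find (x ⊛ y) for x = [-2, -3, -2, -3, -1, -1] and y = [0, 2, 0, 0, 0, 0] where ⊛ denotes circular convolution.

(x ⊛ y)[n] = Σ(m=0 to 5) x[m] · y[(n-m) mod 6]

Computing each output sample:
(x ⊛ y)[0] = -2
(x ⊛ y)[1] = -4
(x ⊛ y)[2] = -6
(x ⊛ y)[3] = -4
(x ⊛ y)[4] = -6
(x ⊛ y)[5] = -2

x ⊛ y = [-2, -4, -6, -4, -6, -2]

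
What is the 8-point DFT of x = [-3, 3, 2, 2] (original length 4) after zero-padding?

Original 4-point DFT: [4, -5-1i, -6, -5+1i]
Zero-padded 8-point DFT provides frequency interpolation.

DFT_8([x, 0, ...]) = [4, -2.2929-5.5355i, -5-1i, -3.7071-1.5355i, -6, -3.7071+1.5355i, -5+1i, -2.2929+5.5355i]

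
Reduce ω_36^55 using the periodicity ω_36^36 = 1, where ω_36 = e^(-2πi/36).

Since ω_36^36 = 1, powers reduce modulo 36.
55 mod 36 = 19
So ω_36^55 = ω_36^19 = e^(-2πi·19/36)

ω_36^55 = ω_36^19 = -0.9848+0.1736i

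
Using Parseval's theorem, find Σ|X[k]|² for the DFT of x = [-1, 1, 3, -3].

Parseval: Σ|x[n]|² = (1/N)Σ|X[k]|², so Σ|X[k]|² = N·Σ|x[n]|² = 4·20.0000

Σ|X[k]|² = N·Σ|x[n]|² = 4·20.0000 = 80.0000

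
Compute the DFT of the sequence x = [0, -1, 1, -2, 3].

X[k] = Σ(n=0 to 4) x[n] · ω_5^(nk)
where ω_5 = e^(-2πi/5)

Computing each X[k]:
X[0] = 1
X[1] = 1.4271+2.0409i
X[2] = -1.9271+5.2043i
X[3] = -1.9271-5.2043i
X[4] = 1.4271-2.0409i

X = [1, 1.4271+2.0409i, -1.9271+5.2043i, -1.9271-5.2043i, 1.4271-2.0409i]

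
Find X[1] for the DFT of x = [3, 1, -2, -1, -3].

X[1] = Σ(n=0 to 4) x[n] · ω_5^(1n) where ω_5 = e^(-2πi/5)
= (3)·ω_5^0 + (1)·ω_5^1 + (-2)·ω_5^2 + (-1)·ω_5^3 + (-3)·ω_5^4

X[1] = 4.8090-3.2164i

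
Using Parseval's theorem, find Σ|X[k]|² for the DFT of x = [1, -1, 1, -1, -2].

Parseval: Σ|x[n]|² = (1/N)Σ|X[k]|², so Σ|X[k]|² = N·Σ|x[n]|² = 5·8.0000

Σ|X[k]|² = N·Σ|x[n]|² = 5·8.0000 = 40.0000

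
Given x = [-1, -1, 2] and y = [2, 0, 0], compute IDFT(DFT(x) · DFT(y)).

(x ⊛ y)[n] = Σ(m=0 to 2) x[m] · y[(n-m) mod 3]

Computing each output sample:
(x ⊛ y)[0] = -2
(x ⊛ y)[1] = -2
(x ⊛ y)[2] = 4

x ⊛ y = [-2, -2, 4]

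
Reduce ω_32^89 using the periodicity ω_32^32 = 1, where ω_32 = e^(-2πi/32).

Since ω_32^32 = 1, powers reduce modulo 32.
89 mod 32 = 25
So ω_32^89 = ω_32^25 = e^(-2πi·25/32)

ω_32^89 = ω_32^25 = 0.1951+0.9808i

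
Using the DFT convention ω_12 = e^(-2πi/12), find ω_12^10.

ω_12^10 = e^(-2πi·10/12)
= cos(-2π·10/12) + i·sin(-2π·10/12)
= cos(-20π/12) + i·sin(-20π/12)

ω_12^10 = cos(-20π/12) + i·sin(-20π/12) = 0.5000+0.8660i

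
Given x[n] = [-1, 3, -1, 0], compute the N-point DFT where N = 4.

X[k] = Σ(n=0 to 3) x[n] · ω_4^(nk)
where ω_4 = e^(-2πi/4)

Computing each X[k]:
X[0] = 1
X[1] = -3i
X[2] = -5
X[3] = 3i

X = [1, -3i, -5, 3i]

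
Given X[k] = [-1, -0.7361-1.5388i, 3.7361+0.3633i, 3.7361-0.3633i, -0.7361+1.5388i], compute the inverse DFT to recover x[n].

x[n] = (1/5) Σ(k=0 to 4) X[k] · e^(2πikn/5)

Computing each x[n]:
x[0] = 1
x[1] = -1
x[2] = 1
x[3] = 0
x[4] = -2

x = [1, -1, 1, 0, -2]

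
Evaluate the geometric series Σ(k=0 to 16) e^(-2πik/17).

Sum of all nth roots of unity equals 0 for n > 1 (geometric series with r ≠ 1).

0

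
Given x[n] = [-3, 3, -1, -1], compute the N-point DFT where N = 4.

X[k] = Σ(n=0 to 3) x[n] · ω_4^(nk)
where ω_4 = e^(-2πi/4)

Computing each X[k]:
X[0] = -2
X[1] = -2-4i
X[2] = -6
X[3] = -2+4i

X = [-2, -2-4i, -6, -2+4i]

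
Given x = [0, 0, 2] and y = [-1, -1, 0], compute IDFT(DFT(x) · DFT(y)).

(x ⊛ y)[n] = Σ(m=0 to 2) x[m] · y[(n-m) mod 3]

Computing each output sample:
(x ⊛ y)[0] = -2
(x ⊛ y)[1] = 0
(x ⊛ y)[2] = -2

x ⊛ y = [-2, 0, -2]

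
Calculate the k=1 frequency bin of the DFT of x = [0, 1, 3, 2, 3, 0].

X[1] = Σ(n=0 to 5) x[n] · ω_6^(1n) where ω_6 = e^(-2πi/6)
= (0)·ω_6^0 + (1)·ω_6^1 + (3)·ω_6^2 + (2)·ω_6^3 + (3)·ω_6^4 + (0)·ω_6^5

X[1] = -4.5000-0.8660i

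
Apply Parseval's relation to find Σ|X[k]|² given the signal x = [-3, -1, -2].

Parseval: Σ|x[n]|² = (1/N)Σ|X[k]|², so Σ|X[k]|² = N·Σ|x[n]|² = 3·14.0000

Σ|X[k]|² = N·Σ|x[n]|² = 3·14.0000 = 42.0000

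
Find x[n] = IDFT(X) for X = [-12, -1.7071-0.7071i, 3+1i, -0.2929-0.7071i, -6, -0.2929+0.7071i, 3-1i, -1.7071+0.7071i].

x[n] = (1/8) Σ(k=0 to 7) X[k] · e^(2πikn/8)

Computing each x[n]:
x[0] = -2
x[1] = -1
x[2] = -3
x[3] = 0
x[4] = -1
x[5] = -1
x[6] = -3
x[7] = -1

x = [-2, -1, -3, 0, -1, -1, -3, -1]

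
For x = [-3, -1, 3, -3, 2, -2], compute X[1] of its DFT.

X[1] = Σ(n=0 to 5) x[n] · ω_6^(1n) where ω_6 = e^(-2πi/6)
= (-3)·ω_6^0 + (-1)·ω_6^1 + (3)·ω_6^2 + (-3)·ω_6^3 + (2)·ω_6^4 + (-2)·ω_6^5

X[1] = -4.0000-1.7321i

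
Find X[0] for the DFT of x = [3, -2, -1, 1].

X[0] = Σ(n=0 to 3) x[n] · ω_4^0 = Σ x[n]
= (3) + (-2) + (-1) + (1)

X[0] = 1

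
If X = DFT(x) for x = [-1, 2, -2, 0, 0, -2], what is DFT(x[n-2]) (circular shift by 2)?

Time shift by 2: X_shifted[k] = ω_6^(2k) · X[k]
Shifted x = [0, -2, -1, 2, -2, 0]

DFT(x[n-2]) = [-3, -1.5000+0.8660i, 4.5000+2.5981i, -3, 4.5000-2.5981i, -1.5000-0.8660i]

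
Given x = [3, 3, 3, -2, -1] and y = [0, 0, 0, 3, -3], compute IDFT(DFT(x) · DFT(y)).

(x ⊛ y)[n] = Σ(m=0 to 4) x[m] · y[(n-m) mod 5]

Computing each output sample:
(x ⊛ y)[0] = 0
(x ⊛ y)[1] = -15
(x ⊛ y)[2] = 3
(x ⊛ y)[3] = 12
(x ⊛ y)[4] = 0

x ⊛ y = [0, -15, 3, 12, 0]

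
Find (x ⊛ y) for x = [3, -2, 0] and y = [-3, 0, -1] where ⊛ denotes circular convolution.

(x ⊛ y)[n] = Σ(m=0 to 2) x[m] · y[(n-m) mod 3]

Computing each output sample:
(x ⊛ y)[0] = -7
(x ⊛ y)[1] = 6
(x ⊛ y)[2] = -3

x ⊛ y = [-7, 6, -3]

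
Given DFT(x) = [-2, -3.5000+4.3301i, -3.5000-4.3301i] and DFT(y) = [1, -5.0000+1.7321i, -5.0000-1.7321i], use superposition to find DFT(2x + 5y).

By linearity: DFT(2x + 5y) = 2·DFT(x) + 5·DFT(y)
= 2·[-2, -3.5000+4.3301i, -3.5000-4.3301i] + 5·[1, -5.0000+1.7321i, -5.0000-1.7321i]

Computing element-wise:
Z[0] = 2·(-2) + 5·(1) = 1
Z[1] = 2·(-3.5000+4.3301i) + 5·(-5.0000+1.7321i) = -32.0000+17.3207i
Z[2] = 2·(-3.5000-4.3301i) + 5·(-5.0000-1.7321i) = -32.0000-17.3207i

DFT(2x + 5y) = 2·X + 5·Y = [1, -32.0000+17.3207i, -32.0000-17.3207i]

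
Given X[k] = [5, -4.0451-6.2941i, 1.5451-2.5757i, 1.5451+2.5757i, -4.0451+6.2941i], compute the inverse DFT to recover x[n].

x[n] = (1/5) Σ(k=0 to 4) X[k] · e^(2πikn/5)

Computing each x[n]:
x[0] = 0
x[1] = 3
x[2] = 3
x[3] = 2
x[4] = -3

x = [0, 3, 3, 2, -3]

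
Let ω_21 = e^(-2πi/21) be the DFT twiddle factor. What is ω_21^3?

ω_21^3 = e^(-2πi·3/21)
= cos(-2π·3/21) + i·sin(-2π·3/21)
= cos(-6π/21) + i·sin(-6π/21)

ω_21^3 = cos(-6π/21) + i·sin(-6π/21) = 0.6235-0.7818i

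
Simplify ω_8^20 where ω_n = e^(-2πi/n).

Since ω_8^8 = 1, powers reduce modulo 8.
20 mod 8 = 4
So ω_8^20 = ω_8^4 = e^(-2πi·4/8)

ω_8^20 = ω_8^4 = -1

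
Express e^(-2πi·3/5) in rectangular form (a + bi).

ω_5^3 = e^(-2πi·3/5)
= cos(-2π·3/5) + i·sin(-2π·3/5)
= cos(-6π/5) + i·sin(-6π/5)

ω_5^3 = cos(-6π/5) + i·sin(-6π/5) = -0.8090+0.5878i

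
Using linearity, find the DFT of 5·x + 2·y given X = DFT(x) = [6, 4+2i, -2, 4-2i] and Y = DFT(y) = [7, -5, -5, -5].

By linearity: DFT(5x + 2y) = 5·DFT(x) + 2·DFT(y)
= 5·[6, 4+2i, -2, 4-2i] + 2·[7, -5, -5, -5]

Computing element-wise:
Z[0] = 5·(6) + 2·(7) = 44
Z[1] = 5·(4+2i) + 2·(-5) = 10+10i
Z[2] = 5·(-2) + 2·(-5) = -20
Z[3] = 5·(4-2i) + 2·(-5) = 10-10i

DFT(5x + 2y) = 5·X + 2·Y = [44, 10+10i, -20, 10-10i]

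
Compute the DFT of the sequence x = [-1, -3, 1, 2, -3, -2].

X[k] = Σ(n=0 to 5) x[n] · ω_6^(nk)
where ω_6 = e^(-2πi/6)

Computing each X[k]:
X[0] = -6
X[1] = -4.5000-2.5981i
X[2] = 4.5000+4.3301i
X[3] = 0
X[4] = 4.5000-4.3301i
X[5] = -4.5000+2.5981i

X = [-6, -4.5000-2.5981i, 4.5000+4.3301i, 0, 4.5000-4.3301i, -4.5000+2.5981i]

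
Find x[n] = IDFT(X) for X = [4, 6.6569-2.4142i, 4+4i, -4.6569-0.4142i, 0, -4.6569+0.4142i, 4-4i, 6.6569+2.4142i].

x[n] = (1/8) Σ(k=0 to 7) X[k] · e^(2πikn/8)

Computing each x[n]:
x[0] = 2
x[1] = 2
x[2] = 0
x[3] = 0
x[4] = 1
x[5] = -3
x[6] = -1
x[7] = 3

x = [2, 2, 0, 0, 1, -3, -1, 3]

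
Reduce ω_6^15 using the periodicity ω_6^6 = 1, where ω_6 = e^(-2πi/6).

Since ω_6^6 = 1, powers reduce modulo 6.
15 mod 6 = 3
So ω_6^15 = ω_6^3 = e^(-2πi·3/6)

ω_6^15 = ω_6^3 = -1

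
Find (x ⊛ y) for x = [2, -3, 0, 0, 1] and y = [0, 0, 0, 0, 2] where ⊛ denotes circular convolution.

(x ⊛ y)[n] = Σ(m=0 to 4) x[m] · y[(n-m) mod 5]

Computing each output sample:
(x ⊛ y)[0] = -6
(x ⊛ y)[1] = 0
(x ⊛ y)[2] = 0
(x ⊛ y)[3] = 2
(x ⊛ y)[4] = 4

x ⊛ y = [-6, 0, 0, 2, 4]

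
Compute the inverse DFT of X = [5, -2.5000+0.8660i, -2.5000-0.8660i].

x[n] = (1/3) Σ(k=0 to 2) X[k] · e^(2πikn/3)

Computing each x[n]:
x[0] = 0
x[1] = 2
x[2] = 3

x = [0, 2, 3]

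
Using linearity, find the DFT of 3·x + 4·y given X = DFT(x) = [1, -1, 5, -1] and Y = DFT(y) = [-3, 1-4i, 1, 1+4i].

By linearity: DFT(3x + 4y) = 3·DFT(x) + 4·DFT(y)
= 3·[1, -1, 5, -1] + 4·[-3, 1-4i, 1, 1+4i]

Computing element-wise:
Z[0] = 3·(1) + 4·(-3) = -9
Z[1] = 3·(-1) + 4·(1-4i) = 1-16i
Z[2] = 3·(5) + 4·(1) = 19
Z[3] = 3·(-1) + 4·(1+4i) = 1+16i

DFT(3x + 4y) = 3·X + 4·Y = [-9, 1-16i, 19, 1+16i]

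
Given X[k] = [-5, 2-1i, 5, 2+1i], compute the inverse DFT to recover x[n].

x[n] = (1/4) Σ(k=0 to 3) X[k] · e^(2πikn/4)

Computing each x[n]:
x[0] = 1
x[1] = -2
x[2] = -1
x[3] = -3

x = [1, -2, -1, -3]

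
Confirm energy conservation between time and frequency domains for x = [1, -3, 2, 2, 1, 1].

Time domain:
Σ|x[n]|² = |1|² + |-3|² + |2|² + |2|² + |1|² + |1|² = 20.0000

Frequency domain:
(1/6)Σ|X[k]|² = (1/6)(|4|² + |-3.5000+2.5981i|² + |2.5000+4.3301i|² + |4|² + |2.5000-4.3301i|² + |-3.5000-2.5981i|²) = (1/6)·120.0000 = 20.0000

Both sides agree, confirming Parseval's theorem.

Σ|x[n]|² = (1/N)Σ|X[k]|² = 20.0000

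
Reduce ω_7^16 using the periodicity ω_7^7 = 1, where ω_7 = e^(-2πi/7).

Since ω_7^7 = 1, powers reduce modulo 7.
16 mod 7 = 2
So ω_7^16 = ω_7^2 = e^(-2πi·2/7)

ω_7^16 = ω_7^2 = -0.2225-0.9749i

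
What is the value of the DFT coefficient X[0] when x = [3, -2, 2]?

X[0] = Σ(n=0 to 2) x[n] · ω_3^0 = Σ x[n]
= (3) + (-2) + (2)

X[0] = 3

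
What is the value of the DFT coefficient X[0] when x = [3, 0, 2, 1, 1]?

X[0] = Σ(n=0 to 4) x[n] · ω_5^0 = Σ x[n]
= (3) + (0) + (2) + (1) + (1)

X[0] = 7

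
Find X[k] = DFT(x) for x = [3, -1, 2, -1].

X[k] = Σ(n=0 to 3) x[n] · ω_4^(nk)
where ω_4 = e^(-2πi/4)

Computing each X[k]:
X[0] = 3
X[1] = 1
X[2] = 7
X[3] = 1

X = [3, 1, 7, 1]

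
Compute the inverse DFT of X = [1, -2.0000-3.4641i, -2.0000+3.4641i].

x[n] = (1/3) Σ(k=0 to 2) X[k] · e^(2πikn/3)

Computing each x[n]:
x[0] = -1
x[1] = 3
x[2] = -1

x = [-1, 3, -1]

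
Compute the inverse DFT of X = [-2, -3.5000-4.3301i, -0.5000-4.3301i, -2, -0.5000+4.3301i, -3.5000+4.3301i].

x[n] = (1/6) Σ(k=0 to 5) X[k] · e^(2πikn/6)

Computing each x[n]:
x[0] = -2
x[1] = 2
x[2] = 0
x[3] = 1
x[4] = 0
x[5] = -3

x = [-2, 2, 0, 1, 0, -3]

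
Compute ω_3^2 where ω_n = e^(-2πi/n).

ω_3^2 = e^(-2πi·2/3)
= cos(-2π·2/3) + i·sin(-2π·2/3)
= cos(-4π/3) + i·sin(-4π/3)

ω_3^2 = cos(-4π/3) + i·sin(-4π/3) = -0.5000+0.8660i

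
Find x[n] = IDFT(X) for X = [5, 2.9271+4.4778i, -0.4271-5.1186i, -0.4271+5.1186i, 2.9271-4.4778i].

x[n] = (1/5) Σ(k=0 to 4) X[k] · e^(2πikn/5)

Computing each x[n]:
x[0] = 2
x[1] = 1
x[2] = -3
x[3] = 3
x[4] = 2

x = [2, 1, -3, 3, 2]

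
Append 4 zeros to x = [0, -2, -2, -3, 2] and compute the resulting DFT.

Original 5-point DFT: [-5, 4.0451+3.2164i, -1.5451+3.3022i, -1.5451-3.3022i, 4.0451-3.2164i]
Zero-padded 9-point DFT provides frequency interpolation.

DFT_9([x, 0, ...]) = [-5, -2.2588+5.1692i, 4.5642+1.3412i, -2.0000-1.7321i, 2.1946+3.9662i, 2.1946-3.9662i, -2.0000+1.7321i, 4.5642-1.3412i, -2.2588-5.1692i]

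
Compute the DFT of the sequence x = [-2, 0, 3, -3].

X[k] = Σ(n=0 to 3) x[n] · ω_4^(nk)
where ω_4 = e^(-2πi/4)

Computing each X[k]:
X[0] = -2
X[1] = -5-3i
X[2] = 4
X[3] = -5+3i

X = [-2, -5-3i, 4, -5+3i]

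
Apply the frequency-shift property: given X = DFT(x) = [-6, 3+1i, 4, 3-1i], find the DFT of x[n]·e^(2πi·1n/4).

Modulation property: DFT(ω_4^(-1n)·x[n]) = X[(k-1) mod 4], so circularly shift X by 1 positions.

X[k-1] = [3-1i, -6, 3+1i, 4]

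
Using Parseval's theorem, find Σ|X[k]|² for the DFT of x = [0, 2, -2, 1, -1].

Parseval: Σ|x[n]|² = (1/N)Σ|X[k]|², so Σ|X[k]|² = N·Σ|x[n]|² = 5·10.0000

Σ|X[k]|² = N·Σ|x[n]|² = 5·10.0000 = 50.0000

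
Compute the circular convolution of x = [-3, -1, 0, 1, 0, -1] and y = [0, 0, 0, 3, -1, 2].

(x ⊛ y)[n] = Σ(m=0 to 5) x[m] · y[(n-m) mod 6]

Computing each output sample:
(x ⊛ y)[0] = 1
(x ⊛ y)[1] = -1
(x ⊛ y)[2] = -1
(x ⊛ y)[3] = -8
(x ⊛ y)[4] = -2
(x ⊛ y)[5] = -5

x ⊛ y = [1, -1, -1, -8, -2, -5]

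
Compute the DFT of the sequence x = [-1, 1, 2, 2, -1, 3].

X[k] = Σ(n=0 to 5) x[n] · ω_6^(nk)
where ω_6 = e^(-2πi/6)

Computing each X[k]:
X[0] = 6
X[1] = -1.5000-0.8660i
X[2] = -1.5000+4.3301i
X[3] = -6
X[4] = -1.5000-4.3301i
X[5] = -1.5000+0.8660i

X = [6, -1.5000-0.8660i, -1.5000+4.3301i, -6, -1.5000-4.3301i, -1.5000+0.8660i]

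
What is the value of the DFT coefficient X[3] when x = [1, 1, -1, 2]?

X[3] = Σ(n=0 to 3) x[n] · ω_4^(3n) where ω_4 = e^(-2πi/4)
= (1)·ω_4^0 + (1)·ω_4^3 + (-1)·ω_4^6 + (2)·ω_4^9

X[3] = 2-1i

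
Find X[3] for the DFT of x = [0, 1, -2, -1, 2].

X[3] = Σ(n=0 to 4) x[n] · ω_5^(3n) where ω_5 = e^(-2πi/5)
= (0)·ω_5^0 + (1)·ω_5^3 + (-2)·ω_5^6 + (-1)·ω_5^9 + (2)·ω_5^12

X[3] = -3.3541+0.3633i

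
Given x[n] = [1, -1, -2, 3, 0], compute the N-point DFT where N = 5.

X[k] = Σ(n=0 to 4) x[n] · ω_5^(nk)
where ω_5 = e^(-2πi/5)

Computing each X[k]:
X[0] = 1
X[1] = -0.1180+3.8900i
X[2] = 2.1180-4.1675i
X[3] = 2.1180+4.1675i
X[4] = -0.1180-3.8900i

X = [1, -0.1180+3.8900i, 2.1180-4.1675i, 2.1180+4.1675i, -0.1180-3.8900i]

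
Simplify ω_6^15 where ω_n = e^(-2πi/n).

Since ω_6^6 = 1, powers reduce modulo 6.
15 mod 6 = 3
So ω_6^15 = ω_6^3 = e^(-2πi·3/6)

ω_6^15 = ω_6^3 = -1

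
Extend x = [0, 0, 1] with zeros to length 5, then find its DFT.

Original 3-point DFT: [1, -0.5000+0.8660i, -0.5000-0.8660i]
Zero-padded 5-point DFT provides frequency interpolation.

DFT_5([x, 0, ...]) = [1, -0.8090-0.5878i, 0.3090+0.9511i, 0.3090-0.9511i, -0.8090+0.5878i]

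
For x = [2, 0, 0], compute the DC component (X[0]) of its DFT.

X[0] = Σ(n=0 to 2) x[n] · ω_3^0 = Σ x[n]
= (2) + (0) + (0)

X[0] = 2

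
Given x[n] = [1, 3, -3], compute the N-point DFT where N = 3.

X[k] = Σ(n=0 to 2) x[n] · ω_3^(nk)
where ω_3 = e^(-2πi/3)

Computing each X[k]:
X[0] = 1
X[1] = 1.0000-5.1962i
X[2] = 1.0000+5.1962i

X = [1, 1.0000-5.1962i, 1.0000+5.1962i]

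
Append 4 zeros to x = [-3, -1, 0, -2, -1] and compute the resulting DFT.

Original 5-point DFT: [-7, -2.0000-1.1756i, -2.0000+1.9021i, -2.0000-1.9021i, -2.0000+1.1756i]
Zero-padded 9-point DFT provides frequency interpolation.

DFT_9([x, 0, ...]) = [-7, -1.8264+2.7169i, -2.9397-1.3900i, -4.0000+1.7321i, -1.2340+1.0893i, -1.2340-1.0893i, -4.0000-1.7321i, -2.9397+1.3900i, -1.8264-2.7169i]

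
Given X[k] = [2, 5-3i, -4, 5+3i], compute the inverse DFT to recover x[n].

x[n] = (1/4) Σ(k=0 to 3) X[k] · e^(2πikn/4)

Computing each x[n]:
x[0] = 2
x[1] = 3
x[2] = -3
x[3] = 0

x = [2, 3, -3, 0]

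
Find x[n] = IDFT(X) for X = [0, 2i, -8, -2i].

x[n] = (1/4) Σ(k=0 to 3) X[k] · e^(2πikn/4)

Computing each x[n]:
x[0] = -2
x[1] = 1
x[2] = -2
x[3] = 3

x = [-2, 1, -2, 3]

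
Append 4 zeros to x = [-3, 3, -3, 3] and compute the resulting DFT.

Original 4-point DFT: [0, 0, -12, 0]
Zero-padded 8-point DFT provides frequency interpolation.

DFT_8([x, 0, ...]) = [0, -3.0000-1.2426i, 0, -3.0000-7.2426i, -12, -3.0000+7.2426i, 0, -3.0000+1.2426i]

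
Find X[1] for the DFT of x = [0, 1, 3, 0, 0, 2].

X[1] = Σ(n=0 to 5) x[n] · ω_6^(1n) where ω_6 = e^(-2πi/6)
= (0)·ω_6^0 + (1)·ω_6^1 + (3)·ω_6^2 + (0)·ω_6^3 + (0)·ω_6^4 + (2)·ω_6^5

X[1] = -1.7321i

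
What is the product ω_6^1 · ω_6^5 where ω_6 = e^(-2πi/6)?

The primitive 6th roots of unity are ω_6^k for k coprime to 6: k ∈ {1, 5}
Their product equals the constant term of the cyclotomic polynomial Φ_6(x) up to sign.
For n ≥ 3, the product of all primitive nth roots of unity is 1. (For n=1 it is 1; for n=2 it is -1.)

1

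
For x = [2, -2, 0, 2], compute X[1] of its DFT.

X[1] = Σ(n=0 to 3) x[n] · ω_4^(1n) where ω_4 = e^(-2πi/4)
= (2)·ω_4^0 + (-2)·ω_4^1 + (0)·ω_4^2 + (2)·ω_4^3

X[1] = 2+4i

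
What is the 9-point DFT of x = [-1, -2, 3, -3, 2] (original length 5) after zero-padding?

Original 5-point DFT: [-1, -1.0000+0.2775i, -1.0000+8.0575i, -1.0000-8.0575i, -1.0000-0.2775i]
Zero-padded 9-point DFT provides frequency interpolation.

DFT_9([x, 0, ...]) = [-1, -2.3905+0.2452i, -1.1343-0.3689i, -5.5000+2.5981i, 5.0248+7.1801i, 5.0248-7.1801i, -5.5000-2.5981i, -1.1343+0.3689i, -2.3905-0.2452i]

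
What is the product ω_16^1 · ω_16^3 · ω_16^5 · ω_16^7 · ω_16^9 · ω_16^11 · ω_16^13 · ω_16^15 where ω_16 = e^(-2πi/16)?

The primitive 16th roots of unity are ω_16^k for k coprime to 16: k ∈ {1, 3, 5, 7, 9, 11, 13, 15}
Their product equals the constant term of the cyclotomic polynomial Φ_16(x) up to sign.
For n ≥ 3, the product of all primitive nth roots of unity is 1. (For n=1 it is 1; for n=2 it is -1.)

1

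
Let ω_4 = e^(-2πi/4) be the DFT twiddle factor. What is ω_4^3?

ω_4^3 = e^(-2πi·3/4)
= cos(-2π·3/4) + i·sin(-2π·3/4)
= cos(-6π/4) + i·sin(-6π/4)

ω_4^3 = cos(-6π/4) + i·sin(-6π/4) = 1i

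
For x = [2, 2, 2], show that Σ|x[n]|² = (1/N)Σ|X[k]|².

Time domain:
Σ|x[n]|² = |2|² + |2|² + |2|² = 12.0000

Frequency domain:
(1/3)Σ|X[k]|² = (1/3)(|6|² + |0|² + |0|²) = (1/3)·36.0000 = 12.0000

Both sides agree, confirming Parseval's theorem.

Σ|x[n]|² = (1/N)Σ|X[k]|² = 12.0000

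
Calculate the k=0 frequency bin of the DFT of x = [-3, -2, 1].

X[0] = Σ(n=0 to 2) x[n] · ω_3^0 = Σ x[n]
= (-3) + (-2) + (1)

X[0] = -4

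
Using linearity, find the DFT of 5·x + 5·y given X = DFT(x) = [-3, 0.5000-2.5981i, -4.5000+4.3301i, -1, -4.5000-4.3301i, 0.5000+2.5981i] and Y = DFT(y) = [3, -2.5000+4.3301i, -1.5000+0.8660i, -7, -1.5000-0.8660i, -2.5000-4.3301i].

By linearity: DFT(5x + 5y) = 5·DFT(x) + 5·DFT(y)
= 5·[-3, 0.5000-2.5981i, -4.5000+4.3301i, -1, -4.5000-4.3301i, 0.5000+2.5981i] + 5·[3, -2.5000+4.3301i, -1.5000+0.8660i, -7, -1.5000-0.8660i, -2.5000-4.3301i]

Computing element-wise:
Z[0] = 5·(-3) + 5·(3) = 0
Z[1] = 5·(0.5000-2.5981i) + 5·(-2.5000+4.3301i) = -10.0000+8.6600i
Z[2] = 5·(-4.5000+4.3301i) + 5·(-1.5000+0.8660i) = -30.0000+25.9805i
Z[3] = 5·(-1) + 5·(-7) = -40
Z[4] = 5·(-4.5000-4.3301i) + 5·(-1.5000-0.8660i) = -30.0000-25.9805i
Z[5] = 5·(0.5000+2.5981i) + 5·(-2.5000-4.3301i) = -10.0000-8.6600i

DFT(5x + 5y) = 5·X + 5·Y = [0, -10.0000+8.6600i, -30.0000+25.9805i, -40, -30.0000-25.9805i, -10.0000-8.6600i]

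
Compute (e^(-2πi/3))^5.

Since ω_3^3 = 1, powers reduce modulo 3.
5 mod 3 = 2
So ω_3^5 = ω_3^2 = e^(-2πi·2/3)

ω_3^5 = ω_3^2 = -0.5000+0.8660i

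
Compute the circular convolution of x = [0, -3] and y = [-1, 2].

(x ⊛ y)[n] = Σ(m=0 to 1) x[m] · y[(n-m) mod 2]

Computing each output sample:
(x ⊛ y)[0] = -6
(x ⊛ y)[1] = 3

x ⊛ y = [-6, 3]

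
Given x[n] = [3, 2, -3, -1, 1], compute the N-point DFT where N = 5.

X[k] = Σ(n=0 to 4) x[n] · ω_5^(nk)
where ω_5 = e^(-2πi/5)

Computing each X[k]:
X[0] = 2
X[1] = 7.1631+0.2245i
X[2] = -0.6631-2.4899i
X[3] = -0.6631+2.4899i
X[4] = 7.1631-0.2245i

X = [2, 7.1631+0.2245i, -0.6631-2.4899i, -0.6631+2.4899i, 7.1631-0.2245i]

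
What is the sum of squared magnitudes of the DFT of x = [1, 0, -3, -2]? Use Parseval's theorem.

Parseval: Σ|x[n]|² = (1/N)Σ|X[k]|², so Σ|X[k]|² = N·Σ|x[n]|² = 4·14.0000

Σ|X[k]|² = N·Σ|x[n]|² = 4·14.0000 = 56.0000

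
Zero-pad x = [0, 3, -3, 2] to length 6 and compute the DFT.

Original 4-point DFT: [2, 3-1i, -8, 3+1i]
Zero-padded 6-point DFT provides frequency interpolation.

DFT_6([x, 0, ...]) = [2, 1, 2.0000-5.1962i, -8, 2.0000+5.1962i, 1]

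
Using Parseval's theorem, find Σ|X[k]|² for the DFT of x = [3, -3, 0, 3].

Parseval: Σ|x[n]|² = (1/N)Σ|X[k]|², so Σ|X[k]|² = N·Σ|x[n]|² = 4·27.0000

Σ|X[k]|² = N·Σ|x[n]|² = 4·27.0000 = 108.0000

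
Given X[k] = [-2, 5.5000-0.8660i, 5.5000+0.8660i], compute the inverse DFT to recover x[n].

x[n] = (1/3) Σ(k=0 to 2) X[k] · e^(2πikn/3)

Computing each x[n]:
x[0] = 3
x[1] = -2
x[2] = -3

x = [3, -2, -3]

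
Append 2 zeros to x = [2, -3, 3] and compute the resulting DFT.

Original 3-point DFT: [2, 2.0000+5.1962i, 2.0000-5.1962i]
Zero-padded 5-point DFT provides frequency interpolation.

DFT_5([x, 0, ...]) = [2, -1.3541+1.0898i, 5.3541+4.6165i, 5.3541-4.6165i, -1.3541-1.0898i]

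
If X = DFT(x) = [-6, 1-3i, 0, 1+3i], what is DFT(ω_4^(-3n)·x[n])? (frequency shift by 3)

Modulation property: DFT(ω_4^(-3n)·x[n]) = X[(k-3) mod 4], so circularly shift X by 3 positions.

X[k-3] = [1-3i, 0, 1+3i, -6]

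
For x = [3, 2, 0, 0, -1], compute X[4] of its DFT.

X[4] = Σ(n=0 to 4) x[n] · ω_5^(4n) where ω_5 = e^(-2πi/5)
= (3)·ω_5^0 + (2)·ω_5^4 + (0)·ω_5^8 + (0)·ω_5^12 + (-1)·ω_5^16

X[4] = 3.3090+2.8532i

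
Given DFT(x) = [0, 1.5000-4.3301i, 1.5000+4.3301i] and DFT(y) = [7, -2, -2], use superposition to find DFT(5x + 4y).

By linearity: DFT(5x + 4y) = 5·DFT(x) + 4·DFT(y)
= 5·[0, 1.5000-4.3301i, 1.5000+4.3301i] + 4·[7, -2, -2]

Computing element-wise:
Z[0] = 5·(0) + 4·(7) = 28
Z[1] = 5·(1.5000-4.3301i) + 4·(-2) = -0.5000-21.6505i
Z[2] = 5·(1.5000+4.3301i) + 4·(-2) = -0.5000+21.6505i

DFT(5x + 4y) = 5·X + 4·Y = [28, -0.5000-21.6505i, -0.5000+21.6505i]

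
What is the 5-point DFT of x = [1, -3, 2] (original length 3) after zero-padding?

Original 3-point DFT: [0, 1.5000+4.3301i, 1.5000-4.3301i]
Zero-padded 5-point DFT provides frequency interpolation.

DFT_5([x, 0, ...]) = [0, -1.5451+1.6776i, 4.0451+3.6655i, 4.0451-3.6655i, -1.5451-1.6776i]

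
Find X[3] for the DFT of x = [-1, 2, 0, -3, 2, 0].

X[3] = Σ(n=0 to 5) x[n] · ω_6^(3n) where ω_6 = e^(-2πi/6)
= (-1)·ω_6^0 + (2)·ω_6^3 + (0)·ω_6^6 + (-3)·ω_6^9 + (2)·ω_6^12 + (0)·ω_6^15

X[3] = 2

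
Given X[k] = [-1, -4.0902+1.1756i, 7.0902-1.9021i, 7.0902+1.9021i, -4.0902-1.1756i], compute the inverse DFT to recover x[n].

x[n] = (1/5) Σ(k=0 to 4) X[k] · e^(2πikn/5)

Computing each x[n]:
x[0] = 1
x[1] = -3
x[2] = 1
x[3] = 3
x[4] = -3

x = [1, -3, 1, 3, -3]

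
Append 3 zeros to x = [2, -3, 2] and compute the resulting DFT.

Original 3-point DFT: [1, 2.5000+4.3301i, 2.5000-4.3301i]
Zero-padded 6-point DFT provides frequency interpolation.

DFT_6([x, 0, ...]) = [1, -0.5000+0.8660i, 2.5000+4.3301i, 7, 2.5000-4.3301i, -0.5000-0.8660i]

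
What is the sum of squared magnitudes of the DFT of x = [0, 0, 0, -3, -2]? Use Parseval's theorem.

Parseval: Σ|x[n]|² = (1/N)Σ|X[k]|², so Σ|X[k]|² = N·Σ|x[n]|² = 5·13.0000

Σ|X[k]|² = N·Σ|x[n]|² = 5·13.0000 = 65.0000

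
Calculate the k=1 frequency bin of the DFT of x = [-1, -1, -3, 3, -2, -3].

X[1] = Σ(n=0 to 5) x[n] · ω_6^(1n) where ω_6 = e^(-2πi/6)
= (-1)·ω_6^0 + (-1)·ω_6^1 + (-3)·ω_6^2 + (3)·ω_6^3 + (-2)·ω_6^4 + (-3)·ω_6^5

X[1] = -3.5000-0.8660i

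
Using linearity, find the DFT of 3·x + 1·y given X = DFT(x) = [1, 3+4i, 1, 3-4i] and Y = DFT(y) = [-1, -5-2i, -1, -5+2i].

By linearity: DFT(3x + 1y) = 3·DFT(x) + 1·DFT(y)
= 3·[1, 3+4i, 1, 3-4i] + 1·[-1, -5-2i, -1, -5+2i]

Computing element-wise:
Z[0] = 3·(1) + 1·(-1) = 2
Z[1] = 3·(3+4i) + 1·(-5-2i) = 4+10i
Z[2] = 3·(1) + 1·(-1) = 2
Z[3] = 3·(3-4i) + 1·(-5+2i) = 4-10i

DFT(3x + 1y) = 3·X + 1·Y = [2, 4+10i, 2, 4-10i]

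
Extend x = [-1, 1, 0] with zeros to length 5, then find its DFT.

Original 3-point DFT: [0, -1.5000-0.8660i, -1.5000+0.8660i]
Zero-padded 5-point DFT provides frequency interpolation.

DFT_5([x, 0, ...]) = [0, -0.6910-0.9511i, -1.8090-0.5878i, -1.8090+0.5878i, -0.6910+0.9511i]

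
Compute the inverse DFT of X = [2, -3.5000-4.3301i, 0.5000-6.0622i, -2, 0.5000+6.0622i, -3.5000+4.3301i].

x[n] = (1/6) Σ(k=0 to 5) X[k] · e^(2πikn/6)

Computing each x[n]:
x[0] = -1
x[1] = 3
x[2] = 0
x[3] = 2
x[4] = 1
x[5] = -3

x = [-1, 3, 0, 2, 1, -3]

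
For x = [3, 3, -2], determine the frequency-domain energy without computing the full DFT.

Parseval: Σ|x[n]|² = (1/N)Σ|X[k]|², so Σ|X[k]|² = N·Σ|x[n]|² = 3·22.0000

Σ|X[k]|² = N·Σ|x[n]|² = 3·22.0000 = 66.0000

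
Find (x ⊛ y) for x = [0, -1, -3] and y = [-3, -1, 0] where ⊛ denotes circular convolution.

(x ⊛ y)[n] = Σ(m=0 to 2) x[m] · y[(n-m) mod 3]

Computing each output sample:
(x ⊛ y)[0] = 3
(x ⊛ y)[1] = 3
(x ⊛ y)[2] = 10

x ⊛ y = [3, 3, 10]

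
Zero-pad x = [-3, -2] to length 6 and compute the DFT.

Original 2-point DFT: [-5, -1]
Zero-padded 6-point DFT provides frequency interpolation.

DFT_6([x, 0, ...]) = [-5, -4.0000+1.7321i, -2.0000+1.7321i, -1, -2.0000-1.7321i, -4.0000-1.7321i]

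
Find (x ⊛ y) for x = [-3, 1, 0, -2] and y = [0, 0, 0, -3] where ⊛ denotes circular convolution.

(x ⊛ y)[n] = Σ(m=0 to 3) x[m] · y[(n-m) mod 4]

Computing each output sample:
(x ⊛ y)[0] = -3
(x ⊛ y)[1] = 0
(x ⊛ y)[2] = 6
(x ⊛ y)[3] = 9

x ⊛ y = [-3, 0, 6, 9]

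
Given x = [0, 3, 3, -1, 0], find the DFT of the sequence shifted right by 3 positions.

Time shift by 3: X_shifted[k] = ω_5^(3k) · X[k]
Shifted x = [3, -1, 0, 0, 3]

DFT(x[n-3]) = [5, 3.6180+3.8042i, 1.3820+2.3511i, 1.3820-2.3511i, 3.6180-3.8042i]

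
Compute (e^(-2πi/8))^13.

Since ω_8^8 = 1, powers reduce modulo 8.
13 mod 8 = 5
So ω_8^13 = ω_8^5 = e^(-2πi·5/8)

ω_8^13 = ω_8^5 = -0.7071+0.7071i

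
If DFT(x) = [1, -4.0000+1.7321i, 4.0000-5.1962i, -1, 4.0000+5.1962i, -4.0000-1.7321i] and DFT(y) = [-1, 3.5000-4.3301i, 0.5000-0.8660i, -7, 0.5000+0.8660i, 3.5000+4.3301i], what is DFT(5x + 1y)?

By linearity: DFT(5x + 1y) = 5·DFT(x) + 1·DFT(y)
= 5·[1, -4.0000+1.7321i, 4.0000-5.1962i, -1, 4.0000+5.1962i, -4.0000-1.7321i] + 1·[-1, 3.5000-4.3301i, 0.5000-0.8660i, -7, 0.5000+0.8660i, 3.5000+4.3301i]

Computing element-wise:
Z[0] = 5·(1) + 1·(-1) = 4
Z[1] = 5·(-4.0000+1.7321i) + 1·(3.5000-4.3301i) = -16.5000+4.3304i
Z[2] = 5·(4.0000-5.1962i) + 1·(0.5000-0.8660i) = 20.5000-26.8470i
Z[3] = 5·(-1) + 1·(-7) = -12
Z[4] = 5·(4.0000+5.1962i) + 1·(0.5000+0.8660i) = 20.5000+26.8470i
Z[5] = 5·(-4.0000-1.7321i) + 1·(3.5000+4.3301i) = -16.5000-4.3304i

DFT(5x + 1y) = 5·X + 1·Y = [4, -16.5000+4.3304i, 20.5000-26.8470i, -12, 20.5000+26.8470i, -16.5000-4.3304i]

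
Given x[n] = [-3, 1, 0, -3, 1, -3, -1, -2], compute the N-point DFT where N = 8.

X[k] = Σ(n=0 to 7) x[n] · ω_8^(nk)
where ω_8 = e^(-2πi/8)

Computing each X[k]:
X[0] = -10
X[1] = -0.4645-3.1213i
X[2] = -1-3i
X[3] = -7.5355-1.1213i
X[4] = 4
X[5] = -7.5355+1.1213i
X[6] = -1+3i
X[7] = -0.4645+3.1213i

X = [-10, -0.4645-3.1213i, -1-3i, -7.5355-1.1213i, 4, -7.5355+1.1213i, -1+3i, -0.4645+3.1213i]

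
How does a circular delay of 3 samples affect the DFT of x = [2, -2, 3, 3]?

Time shift by 3: X_shifted[k] = ω_4^(3k) · X[k]
Shifted x = [-2, 3, 3, 2]

DFT(x[n-3]) = [6, -5-1i, -4, -5+1i]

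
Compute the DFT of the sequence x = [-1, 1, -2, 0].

X[k] = Σ(n=0 to 3) x[n] · ω_4^(nk)
where ω_4 = e^(-2πi/4)

Computing each X[k]:
X[0] = -2
X[1] = 1-1i
X[2] = -4
X[3] = 1+1i

X = [-2, 1-1i, -4, 1+1i]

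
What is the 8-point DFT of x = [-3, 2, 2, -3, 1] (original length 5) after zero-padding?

Original 5-point DFT: [-1, -1.2639-3.8900i, -5.7361+4.1675i, -5.7361-4.1675i, -1.2639+3.8900i]
Zero-padded 8-point DFT provides frequency interpolation.

DFT_8([x, 0, ...]) = [-1, -0.4645-1.2929i, -4-5i, -7.5355+2.7071i, 1, -7.5355-2.7071i, -4+5i, -0.4645+1.2929i]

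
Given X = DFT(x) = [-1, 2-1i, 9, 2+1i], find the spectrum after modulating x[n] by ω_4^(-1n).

Modulation property: DFT(ω_4^(-1n)·x[n]) = X[(k-1) mod 4], so circularly shift X by 1 positions.

X[k-1] = [2+1i, -1, 2-1i, 9]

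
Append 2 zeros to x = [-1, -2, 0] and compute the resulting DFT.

Original 3-point DFT: [-3, 1.7321i, -1.7321i]
Zero-padded 5-point DFT provides frequency interpolation.

DFT_5([x, 0, ...]) = [-3, -1.6180+1.9021i, 0.6180+1.1756i, 0.6180-1.1756i, -1.6180-1.9021i]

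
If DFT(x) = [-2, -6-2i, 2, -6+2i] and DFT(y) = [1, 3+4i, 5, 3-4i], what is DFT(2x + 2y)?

By linearity: DFT(2x + 2y) = 2·DFT(x) + 2·DFT(y)
= 2·[-2, -6-2i, 2, -6+2i] + 2·[1, 3+4i, 5, 3-4i]

Computing element-wise:
Z[0] = 2·(-2) + 2·(1) = -2
Z[1] = 2·(-6-2i) + 2·(3+4i) = -6+4i
Z[2] = 2·(2) + 2·(5) = 14
Z[3] = 2·(-6+2i) + 2·(3-4i) = -6-4i

DFT(2x + 2y) = 2·X + 2·Y = [-2, -6+4i, 14, -6-4i]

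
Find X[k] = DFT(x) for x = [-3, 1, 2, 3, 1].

X[k] = Σ(n=0 to 4) x[n] · ω_5^(nk)
where ω_5 = e^(-2πi/5)

Computing each X[k]:
X[0] = 4
X[1] = -6.4271+0.5878i
X[2] = -3.0729-0.9511i
X[3] = -3.0729+0.9511i
X[4] = -6.4271-0.5878i

X = [4, -6.4271+0.5878i, -3.0729-0.9511i, -3.0729+0.9511i, -6.4271-0.5878i]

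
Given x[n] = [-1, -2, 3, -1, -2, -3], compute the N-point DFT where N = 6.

X[k] = Σ(n=0 to 5) x[n] · ω_6^(nk)
where ω_6 = e^(-2πi/6)

Computing each X[k]:
X[0] = -6
X[1] = -3.0000-5.1962i
X[2] = 3.4641i
X[3] = 6
X[4] = -3.4641i
X[5] = -3.0000+5.1962i

X = [-6, -3.0000-5.1962i, 3.4641i, 6, -3.4641i, -3.0000+5.1962i]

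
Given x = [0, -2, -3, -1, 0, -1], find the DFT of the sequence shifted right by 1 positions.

Time shift by 1: X_shifted[k] = ω_6^(1k) · X[k]
Shifted x = [-1, 0, -2, -3, -1, 0]

DFT(x[n-1]) = [-7, 3.5000+0.8660i, -2.5000-0.8660i, -1, -2.5000+0.8660i, 3.5000-0.8660i]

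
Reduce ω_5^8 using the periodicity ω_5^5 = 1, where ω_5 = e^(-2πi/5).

Since ω_5^5 = 1, powers reduce modulo 5.
8 mod 5 = 3
So ω_5^8 = ω_5^3 = e^(-2πi·3/5)

ω_5^8 = ω_5^3 = -0.8090+0.5878i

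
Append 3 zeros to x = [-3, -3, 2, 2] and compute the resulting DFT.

Original 4-point DFT: [-2, -5+5i, 0, -5-5i]
Zero-padded 7-point DFT provides frequency interpolation.

DFT_7([x, 0, ...]) = [-2, -7.1174-0.4721i, -2.8874+5.3562i, 0.5048+0.9155i, 0.5048-0.9155i, -2.8874-5.3562i, -7.1174+0.4721i]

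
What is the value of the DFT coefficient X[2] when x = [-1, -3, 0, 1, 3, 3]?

X[2] = Σ(n=0 to 5) x[n] · ω_6^(2n) where ω_6 = e^(-2πi/6)
= (-1)·ω_6^0 + (-3)·ω_6^2 + (0)·ω_6^4 + (1)·ω_6^6 + (3)·ω_6^8 + (3)·ω_6^10

X[2] = -1.5000+2.5981i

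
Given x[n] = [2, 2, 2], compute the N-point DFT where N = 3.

X[k] = Σ(n=0 to 2) x[n] · ω_3^(nk)
where ω_3 = e^(-2πi/3)

Computing each X[k]:
X[0] = 6
X[1] = 0
X[2] = 0

X = [6, 0, 0]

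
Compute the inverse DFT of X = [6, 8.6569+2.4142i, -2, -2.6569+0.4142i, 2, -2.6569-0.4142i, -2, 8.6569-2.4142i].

x[n] = (1/8) Σ(k=0 to 7) X[k] · e^(2πikn/8)

Computing each x[n]:
x[0] = 2
x[1] = 2
x[2] = 1
x[3] = -2
x[4] = -1
x[5] = -1
x[6] = 2
x[7] = 3

x = [2, 2, 1, -2, -1, -1, 2, 3]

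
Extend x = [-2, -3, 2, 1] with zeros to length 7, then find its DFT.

Original 4-point DFT: [-2, -4+4i, 2, -4-4i]
Zero-padded 7-point DFT provides frequency interpolation.

DFT_7([x, 0, ...]) = [-2, -5.2165-0.0382i, -2.5109+4.5744i, 1.7274+1.8904i, 1.7274-1.8904i, -2.5109-4.5744i, -5.2165+0.0382i]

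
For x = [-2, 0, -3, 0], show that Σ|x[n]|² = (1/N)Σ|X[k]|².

Time domain:
Σ|x[n]|² = |-2|² + |0|² + |-3|² + |0|² = 13.0000

Frequency domain:
(1/4)Σ|X[k]|² = (1/4)(|-5|² + |1|² + |-5|² + |1|²) = (1/4)·52.0000 = 13.0000

Both sides agree, confirming Parseval's theorem.

Σ|x[n]|² = (1/N)Σ|X[k]|² = 13.0000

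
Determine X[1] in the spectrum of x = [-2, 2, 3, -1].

X[1] = Σ(n=0 to 3) x[n] · ω_4^(1n) where ω_4 = e^(-2πi/4)
= (-2)·ω_4^0 + (2)·ω_4^1 + (3)·ω_4^2 + (-1)·ω_4^3

X[1] = -5-3i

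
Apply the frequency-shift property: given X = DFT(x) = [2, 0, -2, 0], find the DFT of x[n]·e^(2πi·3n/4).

Modulation property: DFT(ω_4^(-3n)·x[n]) = X[(k-3) mod 4], so circularly shift X by 3 positions.

X[k-3] = [0, -2, 0, 2]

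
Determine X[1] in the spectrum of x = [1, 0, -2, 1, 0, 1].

X[1] = Σ(n=0 to 5) x[n] · ω_6^(1n) where ω_6 = e^(-2πi/6)
= (1)·ω_6^0 + (0)·ω_6^1 + (-2)·ω_6^2 + (1)·ω_6^3 + (0)·ω_6^4 + (1)·ω_6^5

X[1] = 1.5000+2.5981i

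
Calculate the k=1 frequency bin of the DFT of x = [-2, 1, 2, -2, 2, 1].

X[1] = Σ(n=0 to 5) x[n] · ω_6^(1n) where ω_6 = e^(-2πi/6)
= (-2)·ω_6^0 + (1)·ω_6^1 + (2)·ω_6^2 + (-2)·ω_6^3 + (2)·ω_6^4 + (1)·ω_6^5

X[1] = -1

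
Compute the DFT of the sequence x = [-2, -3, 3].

X[k] = Σ(n=0 to 2) x[n] · ω_3^(nk)
where ω_3 = e^(-2πi/3)

Computing each X[k]:
X[0] = -2
X[1] = -2.0000+5.1962i
X[2] = -2.0000-5.1962i

X = [-2, -2.0000+5.1962i, -2.0000-5.1962i]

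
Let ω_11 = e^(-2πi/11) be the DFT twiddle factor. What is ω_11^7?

ω_11^7 = e^(-2πi·7/11)
= cos(-2π·7/11) + i·sin(-2π·7/11)
= cos(-14π/11) + i·sin(-14π/11)

ω_11^7 = cos(-14π/11) + i·sin(-14π/11) = -0.6549+0.7557i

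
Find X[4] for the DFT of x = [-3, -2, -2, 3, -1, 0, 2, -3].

X[4] = Σ(n=0 to 7) x[n] · ω_8^(4n) where ω_8 = e^(-2πi/8)
= (-3)·ω_8^0 + (-2)·ω_8^4 + (-2)·ω_8^8 + (3)·ω_8^12 + (-1)·ω_8^16 + (0)·ω_8^20 + (2)·ω_8^24 + (-3)·ω_8^28

X[4] = -2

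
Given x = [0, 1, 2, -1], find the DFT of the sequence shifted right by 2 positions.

Time shift by 2: X_shifted[k] = ω_4^(2k) · X[k]
Shifted x = [2, -1, 0, 1]

DFT(x[n-2]) = [2, 2+2i, 2, 2-2i]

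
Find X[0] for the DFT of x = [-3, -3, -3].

X[0] = Σ(n=0 to 2) x[n] · ω_3^0 = Σ x[n]
= (-3) + (-3) + (-3)

X[0] = -9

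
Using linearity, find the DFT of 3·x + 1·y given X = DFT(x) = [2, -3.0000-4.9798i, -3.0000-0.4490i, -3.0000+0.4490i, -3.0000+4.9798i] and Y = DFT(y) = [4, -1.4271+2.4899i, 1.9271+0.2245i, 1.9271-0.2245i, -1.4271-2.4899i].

By linearity: DFT(3x + 1y) = 3·DFT(x) + 1·DFT(y)
= 3·[2, -3.0000-4.9798i, -3.0000-0.4490i, -3.0000+0.4490i, -3.0000+4.9798i] + 1·[4, -1.4271+2.4899i, 1.9271+0.2245i, 1.9271-0.2245i, -1.4271-2.4899i]

Computing element-wise:
Z[0] = 3·(2) + 1·(4) = 10
Z[1] = 3·(-3.0000-4.9798i) + 1·(-1.4271+2.4899i) = -10.4271-12.4495i
Z[2] = 3·(-3.0000-0.4490i) + 1·(1.9271+0.2245i) = -7.0729-1.1225i
Z[3] = 3·(-3.0000+0.4490i) + 1·(1.9271-0.2245i) = -7.0729+1.1225i
Z[4] = 3·(-3.0000+4.9798i) + 1·(-1.4271-2.4899i) = -10.4271+12.4495i

DFT(3x + 1y) = 3·X + 1·Y = [10, -10.4271-12.4495i, -7.0729-1.1225i, -7.0729+1.1225i, -10.4271+12.4495i]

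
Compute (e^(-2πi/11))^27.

Since ω_11^11 = 1, powers reduce modulo 11.
27 mod 11 = 5
So ω_11^27 = ω_11^5 = e^(-2πi·5/11)

ω_11^27 = ω_11^5 = -0.9595-0.2817i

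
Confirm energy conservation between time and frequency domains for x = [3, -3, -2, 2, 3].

Time domain:
Σ|x[n]|² = |3|² + |-3|² + |-2|² + |2|² + |3|² = 35.0000

Frequency domain:
(1/5)Σ|X[k]|² = (1/5)(|3|² + |3.0000+8.0575i|² + |3.0000-0.2775i|² + |3.0000+0.2775i|² + |3.0000-8.0575i|²) = (1/5)·175.0000 = 35.0000

Both sides agree, confirming Parseval's theorem.

Σ|x[n]|² = (1/N)Σ|X[k]|² = 35.0000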